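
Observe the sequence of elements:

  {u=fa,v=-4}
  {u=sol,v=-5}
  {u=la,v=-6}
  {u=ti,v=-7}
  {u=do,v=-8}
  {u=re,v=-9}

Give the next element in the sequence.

{u=mi,v=-10}

U: fa, sol, la, ti, do, re → mi (runs through the solfège scale do→ti).
V: −1 each step, so -4, -5, -6, -7, -8, -9 → -10.
Putting it together: {u=mi,v=-10}.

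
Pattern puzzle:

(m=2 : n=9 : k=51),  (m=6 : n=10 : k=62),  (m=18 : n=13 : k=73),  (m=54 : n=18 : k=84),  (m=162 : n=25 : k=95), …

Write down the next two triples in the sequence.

M: 2, 6, 18, 54, 162 → 486 → 1458 (×3 each step).
For the n, differences are 1, 3, 5, … (increasing by 2 each time): 9, 10, 13, 18, 25 → 34 → 45.
For the k, +11 each step: 51, 62, 73, 84, 95 → 106 → 117.
Putting the parts together: (m=486 : n=34 : k=106) and then (m=1458 : n=45 : k=117).

(m=486 : n=34 : k=106), (m=1458 : n=45 : k=117)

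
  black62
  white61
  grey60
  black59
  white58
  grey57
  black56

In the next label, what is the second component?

55

Shade goes black, white, grey, black, white, grey, black → white (repeats black → white → grey).
Second component: −1 each step; 62, 61, 60, 59, 58, 57, 56 → 55.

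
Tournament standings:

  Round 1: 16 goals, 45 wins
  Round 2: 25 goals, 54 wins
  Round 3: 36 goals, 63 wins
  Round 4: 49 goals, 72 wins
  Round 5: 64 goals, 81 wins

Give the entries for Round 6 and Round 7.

Goals goes 16, 25, 36, 49, 64 → 81 → 100 (perfect squares: 4², 5², 6², …).
Wins: +9 each step; 45, 54, 63, 72, 81 → 90 → 99.
Putting the parts together: 81 goals, 90 wins and then 100 goals, 99 wins.

81 goals, 90 wins; 100 goals, 99 wins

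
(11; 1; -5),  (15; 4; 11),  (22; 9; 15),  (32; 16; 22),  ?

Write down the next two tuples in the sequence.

(45; 25; 32), (61; 36; 45)

For the first component, differences are 4, 7, 10, … (increasing by 3 each time): 11, 15, 22, 32 → 45 → 61.
For the second component, perfect squares: 1², 2², 3², …: 1, 4, 9, 16 → 25 → 36.
Third component: always the previous value of the first component, so -5, 11, 15, 22 → 32 → 45.
So the next two tuples are (45; 25; 32) and (61; 36; 45).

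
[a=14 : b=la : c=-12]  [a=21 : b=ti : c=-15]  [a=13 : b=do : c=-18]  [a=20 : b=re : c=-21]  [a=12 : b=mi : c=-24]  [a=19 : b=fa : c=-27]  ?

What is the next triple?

For the a, alternating steps +7, −8, +7, −8, …: 14, 21, 13, 20, 12, 19 → 11.
B: runs through the solfège scale do→ti; la, ti, do, re, mi, fa → sol.
C goes -12, -15, -18, -21, -24, -27 → -30 (−3 each step).
Combining the parts gives [a=11 : b=sol : c=-30].

[a=11 : b=sol : c=-30]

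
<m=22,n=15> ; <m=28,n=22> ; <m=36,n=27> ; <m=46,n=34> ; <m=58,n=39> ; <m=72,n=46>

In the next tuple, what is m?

88

M: differences are 6, 8, 10, … (increasing by 2 each time), so 22, 28, 36, 46, 58, 72 → 88.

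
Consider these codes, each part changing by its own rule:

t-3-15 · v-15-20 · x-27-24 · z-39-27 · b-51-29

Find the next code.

Letter — letters move forward 2 places in the alphabet, wrapping Z→A: t, v, x, z, b → d.
Second component goes 3, 15, 27, 39, 51 → 63 (+12 each step).
Third component goes 15, 20, 24, 27, 29 → 30 (differences are 5, 4, 3, … (decreasing by 1 each time)).
Putting it together: d-63-30.

d-63-30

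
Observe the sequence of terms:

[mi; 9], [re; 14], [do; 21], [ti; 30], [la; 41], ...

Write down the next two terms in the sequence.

Note: runs backward through the solfège scale do→ti; mi, re, do, ti, la → sol → fa.
Second coordinate goes 9, 14, 21, 30, 41 → 54 → 69 (differences are 5, 7, 9, … (increasing by 2 each time)).
Putting the parts together: [sol; 54] and then [fa; 69].

[sol; 54], [fa; 69]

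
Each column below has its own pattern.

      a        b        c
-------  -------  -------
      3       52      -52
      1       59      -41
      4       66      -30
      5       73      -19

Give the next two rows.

9  80  -8; 14  87  3

For the column a, each term is the sum of the two before it: 3, 1, 4, 5 → 9 → 14.
Column b: +7 each step; 52, 59, 66, 73 → 80 → 87.
For the column c, +11 each step: -52, -41, -30, -19 → -8 → 3.
So the next two rows are 9  80  -8 and 14  87  3.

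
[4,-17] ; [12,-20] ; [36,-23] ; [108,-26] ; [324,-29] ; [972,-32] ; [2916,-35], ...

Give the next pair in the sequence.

First part: ×3 each step, so 4, 12, 36, 108, 324, 972, 2916 → 8748.
Second part: −3 each step, so -17, -20, -23, -26, -29, -32, -35 → -38.
Putting it together: [8748,-38].

[8748,-38]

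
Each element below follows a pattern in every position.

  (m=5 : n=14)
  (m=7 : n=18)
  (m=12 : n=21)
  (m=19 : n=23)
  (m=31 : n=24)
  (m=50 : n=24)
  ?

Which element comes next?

M: each term is the sum of the two before it; 5, 7, 12, 19, 31, 50 → 81.
N: differences are 4, 3, 2, … (decreasing by 1 each time); 14, 18, 21, 23, 24, 24 → 23.
Putting it together: (m=81 : n=23).

(m=81 : n=23)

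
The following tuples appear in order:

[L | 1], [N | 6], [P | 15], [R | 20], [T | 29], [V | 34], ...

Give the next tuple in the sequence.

Letter — letters move forward 2 places in the alphabet: L, N, P, R, T, V → X.
For the second value, alternating steps +5, +9, +5, +9, …: 1, 6, 15, 20, 29, 34 → 43.
Putting it together: [X | 43].

[X | 43]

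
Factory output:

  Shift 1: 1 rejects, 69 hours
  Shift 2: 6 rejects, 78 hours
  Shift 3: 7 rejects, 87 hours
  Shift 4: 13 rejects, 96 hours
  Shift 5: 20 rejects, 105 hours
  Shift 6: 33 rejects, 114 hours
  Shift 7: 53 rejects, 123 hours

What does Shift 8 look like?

86 rejects, 132 hours

Rejects: 1, 6, 7, 13, 20, 33, 53 → 86 (each term is the sum of the two before it).
Hours: +9 each step, so 69, 78, 87, 96, 105, 114, 123 → 132.
Putting it together: 86 rejects, 132 hours.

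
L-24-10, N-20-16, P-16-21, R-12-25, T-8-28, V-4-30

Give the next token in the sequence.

Letter — letters move forward 2 places in the alphabet: L, N, P, R, T, V → X.
For the second component, −4 each step: 24, 20, 16, 12, 8, 4 → 0.
For the third component, differences are 6, 5, 4, … (decreasing by 1 each time): 10, 16, 21, 25, 28, 30 → 31.
So the next token is X-0-31.

X-0-31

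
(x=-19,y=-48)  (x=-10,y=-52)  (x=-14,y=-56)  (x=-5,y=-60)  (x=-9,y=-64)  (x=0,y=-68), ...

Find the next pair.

X: alternating steps +9, −4, +9, −4, …, so -19, -10, -14, -5, -9, 0 → -4.
Y: −4 each step, so -48, -52, -56, -60, -64, -68 → -72.
Combining the parts gives (x=-4,y=-72).

(x=-4,y=-72)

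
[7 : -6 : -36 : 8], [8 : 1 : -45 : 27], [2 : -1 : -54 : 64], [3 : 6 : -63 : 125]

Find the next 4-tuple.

First entry: alternating steps +1, −6, +1, −6, …; 7, 8, 2, 3 → -3.
Second entry goes -6, 1, -1, 6 → 4 (alternating steps +7, −2, +7, −2, …).
Third entry goes -36, -45, -54, -63 → -72 (−9 each step).
Fourth entry goes 8, 27, 64, 125 → 216 (perfect cubes: 2³, 3³, 4³, …).
So the next 4-tuple is [-3 : 4 : -72 : 216].

[-3 : 4 : -72 : 216]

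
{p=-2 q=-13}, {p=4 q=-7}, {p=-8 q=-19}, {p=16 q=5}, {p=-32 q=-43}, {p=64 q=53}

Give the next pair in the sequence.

{p=-128 q=-139}

For the p, ×(-2) each step: -2, 4, -8, 16, -32, 64 → -128.
Q — always 11 less than the p: -13, -7, -19, 5, -43, 53 → -139.
Putting it together: {p=-128 q=-139}.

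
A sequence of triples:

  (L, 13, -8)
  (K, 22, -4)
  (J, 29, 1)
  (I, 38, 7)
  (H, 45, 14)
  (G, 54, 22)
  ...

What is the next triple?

Letter: L, K, J, I, H, G → F (letters move back 1 place in the alphabet).
Second coordinate — alternating steps +9, +7, +9, +7, …: 13, 22, 29, 38, 45, 54 → 61.
Third coordinate goes -8, -4, 1, 7, 14, 22 → 31 (differences are 4, 5, 6, … (increasing by 1 each time)).
Combining the parts gives (F, 61, 31).

(F, 61, 31)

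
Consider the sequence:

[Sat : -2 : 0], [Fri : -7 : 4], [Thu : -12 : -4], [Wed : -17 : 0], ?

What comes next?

Day: Sat, Fri, Thu, Wed → Tue (runs backward through the weekdays Mon→Sun).
Second slot: −5 each step; -2, -7, -12, -17 → -22.
Third slot: alternating steps +4, −8, +4, −8, …; 0, 4, -4, 0 → -8.
So the next tuple is [Tue : -22 : -8].

[Tue : -22 : -8]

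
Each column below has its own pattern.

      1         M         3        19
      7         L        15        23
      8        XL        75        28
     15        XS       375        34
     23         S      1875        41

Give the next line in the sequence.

First component: each term is the sum of the two before it; 1, 7, 8, 15, 23 → 38.
Size goes M, L, XL, XS, S → M (runs through clothing sizes XS→XL).
Third component goes 3, 15, 75, 375, 1875 → 9375 (×5 each step).
Fourth component: 19, 23, 28, 34, 41 → 49 (differences are 4, 5, 6, … (increasing by 1 each time)).
Putting it together: 38  M  9375  49.

38  M  9375  49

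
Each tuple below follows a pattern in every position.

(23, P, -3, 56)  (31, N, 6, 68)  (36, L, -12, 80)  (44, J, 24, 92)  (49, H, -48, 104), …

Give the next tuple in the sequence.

(57, F, 96, 116)

For the first part, alternating steps +8, +5, +8, +5, …: 23, 31, 36, 44, 49 → 57.
Letter: letters move back 2 places in the alphabet; P, N, L, J, H → F.
Third part goes -3, 6, -12, 24, -48 → 96 (×(-2) each step).
Fourth part: +12 each step, so 56, 68, 80, 92, 104 → 116.
So the next tuple is (57, F, 96, 116).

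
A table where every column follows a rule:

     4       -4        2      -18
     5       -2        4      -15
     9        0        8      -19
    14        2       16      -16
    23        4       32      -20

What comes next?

37  6  64  -17

First component: 4, 5, 9, 14, 23 → 37 (each term is the sum of the two before it).
For the second component, +2 each step: -4, -2, 0, 2, 4 → 6.
Third component: ×2 each step, so 2, 4, 8, 16, 32 → 64.
Fourth component goes -18, -15, -19, -16, -20 → -17 (alternating steps +3, −4, +3, −4, …).
Putting it together: 37  6  64  -17.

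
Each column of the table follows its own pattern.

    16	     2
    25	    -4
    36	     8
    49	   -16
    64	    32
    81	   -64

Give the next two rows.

100  128; 121  -256

First component: perfect squares: 4², 5², 6², …, so 16, 25, 36, 49, 64, 81 → 100 → 121.
Second component: 2, -4, 8, -16, 32, -64 → 128 → -256 (×(-2) each step).
So the next two rows are 100  128 and 121  -256.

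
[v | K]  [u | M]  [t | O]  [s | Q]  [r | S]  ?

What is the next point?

First letter: letters move back 1 place in the alphabet, so v, u, t, s, r → q.
Second letter goes K, M, O, Q, S → U (letters move forward 2 places in the alphabet).
So the next point is [q | U].

[q | U]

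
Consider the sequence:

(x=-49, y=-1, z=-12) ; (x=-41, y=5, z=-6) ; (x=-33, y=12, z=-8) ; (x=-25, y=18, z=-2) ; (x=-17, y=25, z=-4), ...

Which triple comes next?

X: +8 each step, so -49, -41, -33, -25, -17 → -9.
Y: -1, 5, 12, 18, 25 → 31 (alternating steps +6, +7, +6, +7, …).
Z goes -12, -6, -8, -2, -4 → 2 (alternating steps +6, −2, +6, −2, …).
So the next triple is (x=-9, y=31, z=2).

(x=-9, y=31, z=2)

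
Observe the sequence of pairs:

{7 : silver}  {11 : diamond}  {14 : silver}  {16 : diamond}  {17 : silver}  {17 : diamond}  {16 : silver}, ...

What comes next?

First part: 7, 11, 14, 16, 17, 17, 16 → 14 (differences are 4, 3, 2, … (decreasing by 1 each time)).
Rank goes silver, diamond, silver, diamond, silver, diamond, silver → diamond (alternates silver ↔ diamond).
Putting it together: {14 : diamond}.

{14 : diamond}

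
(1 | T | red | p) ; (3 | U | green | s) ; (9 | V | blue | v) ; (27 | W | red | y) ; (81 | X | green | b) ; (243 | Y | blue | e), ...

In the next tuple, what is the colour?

Colour — repeats red → green → blue: red, green, blue, red, green, blue → red.

red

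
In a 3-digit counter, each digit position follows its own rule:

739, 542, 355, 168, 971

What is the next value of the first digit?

7

First digit: −2 each step, mod 10, so 7, 5, 3, 1, 9 → 7.
Second digit goes 3, 4, 5, 6, 7 → 8 (+1 each step, mod 10).
Third digit: +3 each step, mod 10; 9, 2, 5, 8, 1 → 4.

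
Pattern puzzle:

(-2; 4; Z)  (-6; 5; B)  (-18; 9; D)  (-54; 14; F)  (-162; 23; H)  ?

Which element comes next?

(-486; 37; J)

First part goes -2, -6, -18, -54, -162 → -486 (×3 each step).
Second part: each term is the sum of the two before it, so 4, 5, 9, 14, 23 → 37.
Letter: letters move forward 2 places in the alphabet, wrapping Z→A, so Z, B, D, F, H → J.
So the next element is (-486; 37; J).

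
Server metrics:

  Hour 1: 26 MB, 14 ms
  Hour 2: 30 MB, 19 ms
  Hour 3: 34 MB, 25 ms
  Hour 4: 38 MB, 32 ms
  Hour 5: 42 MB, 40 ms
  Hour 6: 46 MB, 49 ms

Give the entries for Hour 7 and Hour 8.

50 MB, 59 ms; 54 MB, 70 ms

MB: +4 each step, so 26, 30, 34, 38, 42, 46 → 50 → 54.
Ms — differences are 5, 6, 7, … (increasing by 1 each time): 14, 19, 25, 32, 40, 49 → 59 → 70.
So the next two rows are 50 MB, 59 ms and 54 MB, 70 ms.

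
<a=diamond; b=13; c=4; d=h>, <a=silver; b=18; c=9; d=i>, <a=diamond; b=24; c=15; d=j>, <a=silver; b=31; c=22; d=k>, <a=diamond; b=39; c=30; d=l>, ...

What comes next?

<a=silver; b=48; c=39; d=m>

A — alternates diamond ↔ silver: diamond, silver, diamond, silver, diamond → silver.
B — differences are 5, 6, 7, … (increasing by 1 each time): 13, 18, 24, 31, 39 → 48.
C: always 9 less than the b; 4, 9, 15, 22, 30 → 39.
For the d, letters move forward 1 place in the alphabet: h, i, j, k, l → m.
So the next tuple is <a=silver; b=48; c=39; d=m>.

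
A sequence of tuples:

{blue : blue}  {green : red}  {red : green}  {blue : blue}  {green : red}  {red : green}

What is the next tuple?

First colour goes blue, green, red, blue, green, red → blue (repeats blue → green → red).
Second colour: repeats blue → red → green; blue, red, green, blue, red, green → blue.
Combining the parts gives {blue : blue}.

{blue : blue}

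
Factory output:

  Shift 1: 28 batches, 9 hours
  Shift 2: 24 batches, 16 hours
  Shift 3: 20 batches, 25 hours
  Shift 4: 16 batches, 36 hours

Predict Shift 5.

Batches goes 28, 24, 20, 16 → 12 (−4 each step).
Hours: perfect squares: 3², 4², 5², …; 9, 16, 25, 36 → 49.
Combining the parts gives 12 batches, 49 hours.

12 batches, 49 hours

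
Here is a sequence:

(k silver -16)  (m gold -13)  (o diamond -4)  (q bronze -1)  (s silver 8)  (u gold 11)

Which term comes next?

For the letter, letters move forward 2 places in the alphabet: k, m, o, q, s, u → w.
Rank goes silver, gold, diamond, bronze, silver, gold → diamond (repeats silver → gold → diamond → bronze).
Third slot: alternating steps +3, +9, +3, +9, …; -16, -13, -4, -1, 8, 11 → 20.
Putting it together: (w diamond 20).

(w diamond 20)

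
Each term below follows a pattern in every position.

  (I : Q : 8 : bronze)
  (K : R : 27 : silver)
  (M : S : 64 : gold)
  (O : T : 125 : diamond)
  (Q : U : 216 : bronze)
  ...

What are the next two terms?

(S : V : 343 : silver), (U : W : 512 : gold)

For the first letter, letters move forward 2 places in the alphabet: I, K, M, O, Q → S → U.
Second letter: letters move forward 1 place in the alphabet; Q, R, S, T, U → V → W.
Third coordinate: perfect cubes: 2³, 3³, 4³, …; 8, 27, 64, 125, 216 → 343 → 512.
Rank: repeats bronze → silver → gold → diamond; bronze, silver, gold, diamond, bronze → silver → gold.
So the next two terms are (S : V : 343 : silver) and (U : W : 512 : gold).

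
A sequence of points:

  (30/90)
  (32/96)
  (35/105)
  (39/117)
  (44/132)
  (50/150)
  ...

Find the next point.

(57/171)

First slot goes 30, 32, 35, 39, 44, 50 → 57 (differences are 2, 3, 4, … (increasing by 1 each time)).
Second slot: 90, 96, 105, 117, 132, 150 → 171 (always 3 × the first slot).
So the next point is (57/171).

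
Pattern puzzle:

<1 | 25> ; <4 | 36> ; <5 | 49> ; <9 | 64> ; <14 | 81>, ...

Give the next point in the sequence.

First part: 1, 4, 5, 9, 14 → 23 (each term is the sum of the two before it).
For the second part, perfect squares: 5², 6², 7², …: 25, 36, 49, 64, 81 → 100.
So the next point is <23 | 100>.

<23 | 100>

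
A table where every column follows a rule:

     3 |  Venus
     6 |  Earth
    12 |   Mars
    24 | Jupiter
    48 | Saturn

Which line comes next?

First component — ×2 each step: 3, 6, 12, 24, 48 → 96.
Planet: Venus, Earth, Mars, Jupiter, Saturn → Uranus (runs through the planets Mercury→Neptune).
Putting it together: 96  Uranus.

96  Uranus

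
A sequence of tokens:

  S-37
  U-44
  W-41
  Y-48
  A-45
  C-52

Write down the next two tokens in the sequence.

E-49, G-56

Letter: S, U, W, Y, A, C → E → G (letters move forward 2 places in the alphabet, wrapping Z→A).
Second component goes 37, 44, 41, 48, 45, 52 → 49 → 56 (alternating steps +7, −3, +7, −3, …).
So the next two tokens are E-49 and G-56.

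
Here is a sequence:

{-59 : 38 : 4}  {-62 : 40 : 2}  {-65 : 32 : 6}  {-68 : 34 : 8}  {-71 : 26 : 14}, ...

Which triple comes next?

{-74 : 28 : 22}

First slot: -59, -62, -65, -68, -71 → -74 (−3 each step).
Second slot goes 38, 40, 32, 34, 26 → 28 (alternating steps +2, −8, +2, −8, …).
Third slot: each term is the sum of the two before it, so 4, 2, 6, 8, 14 → 22.
So the next triple is {-74 : 28 : 22}.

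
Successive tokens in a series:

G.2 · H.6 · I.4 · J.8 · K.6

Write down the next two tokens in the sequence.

L.10, M.8

For the letter, letters move forward 1 place in the alphabet: G, H, I, J, K → L → M.
Second component goes 2, 6, 4, 8, 6 → 10 → 8 (alternating steps +4, −2, +4, −2, …).
Putting the parts together: L.10 and then M.8.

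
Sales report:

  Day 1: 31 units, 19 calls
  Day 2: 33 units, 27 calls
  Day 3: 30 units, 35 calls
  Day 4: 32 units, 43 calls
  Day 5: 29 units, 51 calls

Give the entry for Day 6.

31 units, 59 calls

Units: 31, 33, 30, 32, 29 → 31 (alternating steps +2, −3, +2, −3, …).
Calls goes 19, 27, 35, 43, 51 → 59 (+8 each step).
Putting it together: 31 units, 59 calls.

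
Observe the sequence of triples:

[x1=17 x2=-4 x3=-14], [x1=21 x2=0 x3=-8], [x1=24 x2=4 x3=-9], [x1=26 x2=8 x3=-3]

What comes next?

[x1=27 x2=12 x3=-4]

X1 goes 17, 21, 24, 26 → 27 (differences are 4, 3, 2, … (decreasing by 1 each time)).
X2 goes -4, 0, 4, 8 → 12 (+4 each step).
X3: alternating steps +6, −1, +6, −1, …, so -14, -8, -9, -3 → -4.
Combining the parts gives [x1=27 x2=12 x3=-4].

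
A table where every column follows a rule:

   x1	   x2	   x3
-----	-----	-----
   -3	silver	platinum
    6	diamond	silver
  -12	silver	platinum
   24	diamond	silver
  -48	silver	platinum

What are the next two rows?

Column x1 — ×(-2) each step: -3, 6, -12, 24, -48 → 96 → -192.
Column x2: silver, diamond, silver, diamond, silver → diamond → silver (alternates silver ↔ diamond).
For the column x3, alternates platinum ↔ silver: platinum, silver, platinum, silver, platinum → silver → platinum.
So the next two rows are 96  diamond  silver and -192  silver  platinum.

96  diamond  silver; -192  silver  platinum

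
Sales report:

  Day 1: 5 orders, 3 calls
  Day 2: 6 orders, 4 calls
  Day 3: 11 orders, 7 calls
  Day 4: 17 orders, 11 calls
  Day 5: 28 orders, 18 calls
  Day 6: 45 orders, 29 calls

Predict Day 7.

For the orders, each term is the sum of the two before it: 5, 6, 11, 17, 28, 45 → 73.
Calls: each term is the sum of the two before it; 3, 4, 7, 11, 18, 29 → 47.
Combining the parts gives 73 orders, 47 calls.

73 orders, 47 calls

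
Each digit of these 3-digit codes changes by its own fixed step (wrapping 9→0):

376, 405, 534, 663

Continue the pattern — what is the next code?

For the first digit, +1 each step, mod 10: 3, 4, 5, 6 → 7.
Second digit goes 7, 0, 3, 6 → 9 (+3 each step, mod 10).
Third digit: −1 each step, mod 10, so 6, 5, 4, 3 → 2.
So the next code is 792.

792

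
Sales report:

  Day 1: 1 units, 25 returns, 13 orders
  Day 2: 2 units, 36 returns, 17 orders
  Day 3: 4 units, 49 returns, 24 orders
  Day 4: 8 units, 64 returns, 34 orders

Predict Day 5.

For the units, ×2 each step: 1, 2, 4, 8 → 16.
Returns goes 25, 36, 49, 64 → 81 (perfect squares: 5², 6², 7², …).
Orders — differences are 4, 7, 10, … (increasing by 3 each time): 13, 17, 24, 34 → 47.
Putting it together: 16 units, 81 returns, 47 orders.

16 units, 81 returns, 47 orders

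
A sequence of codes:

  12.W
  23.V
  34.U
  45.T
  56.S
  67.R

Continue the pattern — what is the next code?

78.Q

First component: 12, 23, 34, 45, 56, 67 → 78 (+11 each step).
Letter: W, V, U, T, S, R → Q (letters move back 1 place in the alphabet).
Combining the parts gives 78.Q.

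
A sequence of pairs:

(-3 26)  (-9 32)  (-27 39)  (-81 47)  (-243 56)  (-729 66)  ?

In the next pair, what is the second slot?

For the first slot, ×3 each step: -3, -9, -27, -81, -243, -729 → -2187.
Second slot goes 26, 32, 39, 47, 56, 66 → 77 (differences are 6, 7, 8, … (increasing by 1 each time)).

77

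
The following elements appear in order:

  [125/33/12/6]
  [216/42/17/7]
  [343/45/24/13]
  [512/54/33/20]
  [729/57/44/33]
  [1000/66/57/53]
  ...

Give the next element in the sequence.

[1331/69/72/86]

First value: perfect cubes: 5³, 6³, 7³, …; 125, 216, 343, 512, 729, 1000 → 1331.
Second value goes 33, 42, 45, 54, 57, 66 → 69 (alternating steps +9, +3, +9, +3, …).
Third value — differences are 5, 7, 9, … (increasing by 2 each time): 12, 17, 24, 33, 44, 57 → 72.
Fourth value — each term is the sum of the two before it: 6, 7, 13, 20, 33, 53 → 86.
Putting it together: [1331/69/72/86].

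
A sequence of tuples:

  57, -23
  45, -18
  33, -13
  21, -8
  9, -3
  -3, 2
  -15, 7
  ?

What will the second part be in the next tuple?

12

Second part: +5 each step, so -23, -18, -13, -8, -3, 2, 7 → 12.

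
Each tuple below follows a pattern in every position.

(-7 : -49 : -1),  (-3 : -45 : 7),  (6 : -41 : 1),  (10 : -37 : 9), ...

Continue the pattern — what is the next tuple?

(19 : -33 : 3)

First slot: -7, -3, 6, 10 → 19 (alternating steps +4, +9, +4, +9, …).
Second slot — +4 each step: -49, -45, -41, -37 → -33.
For the third slot, alternating steps +8, −6, +8, −6, …: -1, 7, 1, 9 → 3.
Combining the parts gives (19 : -33 : 3).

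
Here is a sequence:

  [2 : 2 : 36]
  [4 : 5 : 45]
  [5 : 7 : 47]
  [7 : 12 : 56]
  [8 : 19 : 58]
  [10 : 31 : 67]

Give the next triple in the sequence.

[11 : 50 : 69]

First slot goes 2, 4, 5, 7, 8, 10 → 11 (alternating steps +2, +1, +2, +1, …).
For the second slot, each term is the sum of the two before it: 2, 5, 7, 12, 19, 31 → 50.
Third slot: alternating steps +9, +2, +9, +2, …; 36, 45, 47, 56, 58, 67 → 69.
Combining the parts gives [11 : 50 : 69].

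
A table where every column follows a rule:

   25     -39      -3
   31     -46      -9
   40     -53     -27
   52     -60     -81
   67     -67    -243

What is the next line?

85  -74  -729

First component goes 25, 31, 40, 52, 67 → 85 (differences are 6, 9, 12, … (increasing by 3 each time)).
Second component: -39, -46, -53, -60, -67 → -74 (−7 each step).
Third component: -3, -9, -27, -81, -243 → -729 (×3 each step).
Combining the parts gives 85  -74  -729.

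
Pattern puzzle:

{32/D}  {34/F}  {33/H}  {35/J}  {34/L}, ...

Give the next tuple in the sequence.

First entry goes 32, 34, 33, 35, 34 → 36 (alternating steps +2, −1, +2, −1, …).
Letter: letters move forward 2 places in the alphabet; D, F, H, J, L → N.
Putting it together: {36/N}.

{36/N}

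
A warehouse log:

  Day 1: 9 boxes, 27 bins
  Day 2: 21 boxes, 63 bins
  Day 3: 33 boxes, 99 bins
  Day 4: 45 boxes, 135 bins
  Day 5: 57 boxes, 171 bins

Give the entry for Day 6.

69 boxes, 207 bins

For the boxes, +12 each step: 9, 21, 33, 45, 57 → 69.
Bins — always 3 × the boxes: 27, 63, 99, 135, 171 → 207.
Putting it together: 69 boxes, 207 bins.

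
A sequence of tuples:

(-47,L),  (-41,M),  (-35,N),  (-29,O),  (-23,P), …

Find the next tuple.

(-17,Q)

First entry: +6 each step; -47, -41, -35, -29, -23 → -17.
Letter goes L, M, N, O, P → Q (letters move forward 1 place in the alphabet).
Putting it together: (-17,Q).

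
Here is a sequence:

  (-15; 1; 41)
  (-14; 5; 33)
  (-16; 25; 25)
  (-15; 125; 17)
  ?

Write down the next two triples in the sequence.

First value: -15, -14, -16, -15 → -17 → -16 (alternating steps +1, −2, +1, −2, …).
Second value — ×5 each step: 1, 5, 25, 125 → 625 → 3125.
Third value: −8 each step; 41, 33, 25, 17 → 9 → 1.
Putting the parts together: (-17; 625; 9) and then (-16; 3125; 1).

(-17; 625; 9), (-16; 3125; 1)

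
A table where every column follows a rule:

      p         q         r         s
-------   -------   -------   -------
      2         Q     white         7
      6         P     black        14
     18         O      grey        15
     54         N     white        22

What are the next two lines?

162  M  black  23; 486  L  grey  30

Column p: 2, 6, 18, 54 → 162 → 486 (×3 each step).
For the column q, letters move back 1 place in the alphabet: Q, P, O, N → M → L.
Column r: repeats white → black → grey, so white, black, grey, white → black → grey.
Column s goes 7, 14, 15, 22 → 23 → 30 (alternating steps +7, +1, +7, +1, …).
Putting the parts together: 162  M  black  23 and then 486  L  grey  30.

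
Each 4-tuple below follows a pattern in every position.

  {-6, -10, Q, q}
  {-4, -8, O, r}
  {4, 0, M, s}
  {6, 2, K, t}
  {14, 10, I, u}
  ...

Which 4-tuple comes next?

First value: -6, -4, 4, 6, 14 → 16 (alternating steps +2, +8, +2, +8, …).
Second value: always 4 less than the first value, so -10, -8, 0, 2, 10 → 12.
First letter — letters move back 2 places in the alphabet: Q, O, M, K, I → G.
Second letter: q, r, s, t, u → v (letters move forward 1 place in the alphabet).
Putting it together: {16, 12, G, v}.

{16, 12, G, v}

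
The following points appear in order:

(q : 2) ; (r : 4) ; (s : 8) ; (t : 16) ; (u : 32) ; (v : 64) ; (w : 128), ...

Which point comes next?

(x : 256)

Letter — letters move forward 1 place in the alphabet: q, r, s, t, u, v, w → x.
For the second component, ×2 each step: 2, 4, 8, 16, 32, 64, 128 → 256.
Putting it together: (x : 256).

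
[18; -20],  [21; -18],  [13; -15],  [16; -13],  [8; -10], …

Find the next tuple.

First entry — alternating steps +3, −8, +3, −8, …: 18, 21, 13, 16, 8 → 11.
Second entry — alternating steps +2, +3, +2, +3, …: -20, -18, -15, -13, -10 → -8.
Putting it together: [11; -8].

[11; -8]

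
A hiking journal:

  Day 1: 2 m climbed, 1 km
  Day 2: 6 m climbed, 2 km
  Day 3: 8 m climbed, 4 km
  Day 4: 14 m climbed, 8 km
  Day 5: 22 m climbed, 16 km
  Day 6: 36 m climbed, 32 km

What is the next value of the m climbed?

M climbed: each term is the sum of the two before it; 2, 6, 8, 14, 22, 36 → 58.

58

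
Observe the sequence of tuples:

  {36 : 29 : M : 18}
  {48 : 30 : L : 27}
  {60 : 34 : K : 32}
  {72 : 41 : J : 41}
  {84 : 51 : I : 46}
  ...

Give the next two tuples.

First part — +12 each step: 36, 48, 60, 72, 84 → 96 → 108.
Second part: 29, 30, 34, 41, 51 → 64 → 80 (differences are 1, 4, 7, … (increasing by 3 each time)).
Letter: M, L, K, J, I → H → G (letters move back 1 place in the alphabet).
Fourth part: alternating steps +9, +5, +9, +5, …, so 18, 27, 32, 41, 46 → 55 → 60.
So the next two tuples are {96 : 64 : H : 55} and {108 : 80 : G : 60}.

{96 : 64 : H : 55}, {108 : 80 : G : 60}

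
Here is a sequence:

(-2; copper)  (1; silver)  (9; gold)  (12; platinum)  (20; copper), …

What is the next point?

For the first slot, alternating steps +3, +8, +3, +8, …: -2, 1, 9, 12, 20 → 23.
Metal — repeats copper → silver → gold → platinum: copper, silver, gold, platinum, copper → silver.
Putting it together: (23; silver).

(23; silver)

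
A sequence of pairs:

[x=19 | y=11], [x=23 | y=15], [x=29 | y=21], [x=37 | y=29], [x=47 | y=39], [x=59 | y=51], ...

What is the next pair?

X — differences are 4, 6, 8, … (increasing by 2 each time): 19, 23, 29, 37, 47, 59 → 73.
Y: always 8 less than the x, so 11, 15, 21, 29, 39, 51 → 65.
Combining the parts gives [x=73 | y=65].

[x=73 | y=65]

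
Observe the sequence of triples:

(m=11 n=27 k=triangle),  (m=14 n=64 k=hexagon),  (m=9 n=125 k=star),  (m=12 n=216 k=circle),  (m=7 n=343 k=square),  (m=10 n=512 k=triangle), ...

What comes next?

(m=5 n=729 k=hexagon)

M: alternating steps +3, −5, +3, −5, …; 11, 14, 9, 12, 7, 10 → 5.
N: perfect cubes: 3³, 4³, 5³, …; 27, 64, 125, 216, 343, 512 → 729.
K goes triangle, hexagon, star, circle, square, triangle → hexagon (repeats triangle → hexagon → star → circle → square).
So the next triple is (m=5 n=729 k=hexagon).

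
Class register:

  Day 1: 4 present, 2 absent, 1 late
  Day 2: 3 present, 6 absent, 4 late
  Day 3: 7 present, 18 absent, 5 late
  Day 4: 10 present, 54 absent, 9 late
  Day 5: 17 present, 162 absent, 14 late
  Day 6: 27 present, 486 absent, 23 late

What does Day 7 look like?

44 present, 1458 absent, 37 late

Present: each term is the sum of the two before it; 4, 3, 7, 10, 17, 27 → 44.
For the absent, ×3 each step: 2, 6, 18, 54, 162, 486 → 1458.
Late: each term is the sum of the two before it; 1, 4, 5, 9, 14, 23 → 37.
Putting it together: 44 present, 1458 absent, 37 late.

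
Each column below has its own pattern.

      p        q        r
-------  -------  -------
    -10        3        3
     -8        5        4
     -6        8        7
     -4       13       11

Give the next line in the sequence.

-2  21  18

Column p: +2 each step, so -10, -8, -6, -4 → -2.
Column q: each term is the sum of the two before it; 3, 5, 8, 13 → 21.
Column r: 3, 4, 7, 11 → 18 (each term is the sum of the two before it).
So the next line is -2  21  18.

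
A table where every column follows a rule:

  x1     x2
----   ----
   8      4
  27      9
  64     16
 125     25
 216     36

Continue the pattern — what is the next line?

343  49

Column x1 — perfect cubes: 2³, 3³, 4³, …: 8, 27, 64, 125, 216 → 343.
For the column x2, perfect squares: 2², 3², 4², …: 4, 9, 16, 25, 36 → 49.
Putting it together: 343  49.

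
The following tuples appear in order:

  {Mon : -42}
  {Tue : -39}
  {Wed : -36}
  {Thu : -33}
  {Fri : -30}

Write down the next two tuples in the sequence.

{Sat : -27}, {Sun : -24}

For the day, runs through the weekdays Mon→Sun: Mon, Tue, Wed, Thu, Fri → Sat → Sun.
Second component: +3 each step, so -42, -39, -36, -33, -30 → -27 → -24.
So the next two tuples are {Sat : -27} and {Sun : -24}.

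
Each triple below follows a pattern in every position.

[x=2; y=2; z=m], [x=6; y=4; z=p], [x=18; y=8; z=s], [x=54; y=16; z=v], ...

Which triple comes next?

[x=162; y=32; z=y]

X goes 2, 6, 18, 54 → 162 (×3 each step).
Y: ×2 each step; 2, 4, 8, 16 → 32.
Z — letters move forward 3 places in the alphabet: m, p, s, v → y.
Putting it together: [x=162; y=32; z=y].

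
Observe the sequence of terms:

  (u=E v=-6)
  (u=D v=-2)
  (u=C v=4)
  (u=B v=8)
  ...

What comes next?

(u=A v=14)

For the u, letters move back 1 place in the alphabet: E, D, C, B → A.
V goes -6, -2, 4, 8 → 14 (alternating steps +4, +6, +4, +6, …).
So the next term is (u=A v=14).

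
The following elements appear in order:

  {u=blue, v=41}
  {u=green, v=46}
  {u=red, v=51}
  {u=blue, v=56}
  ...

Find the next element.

{u=green, v=61}

U goes blue, green, red, blue → green (repeats blue → green → red).
V — +5 each step: 41, 46, 51, 56 → 61.
Putting it together: {u=green, v=61}.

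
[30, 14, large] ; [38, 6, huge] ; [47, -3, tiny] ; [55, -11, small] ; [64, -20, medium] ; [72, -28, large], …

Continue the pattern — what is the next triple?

[81, -37, huge]

First entry: 30, 38, 47, 55, 64, 72 → 81 (alternating steps +8, +9, +8, +9, …).
Second entry — together with the first entry always sums to 44: 14, 6, -3, -11, -20, -28 → -37.
Size: large, huge, tiny, small, medium, large → huge (repeats large → huge → tiny → small → medium).
So the next triple is [81, -37, huge].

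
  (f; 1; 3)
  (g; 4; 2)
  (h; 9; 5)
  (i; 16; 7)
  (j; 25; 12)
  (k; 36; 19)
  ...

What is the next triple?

(l; 49; 31)

Letter — letters move forward 1 place in the alphabet: f, g, h, i, j, k → l.
For the second coordinate, perfect squares: 1², 2², 3², …: 1, 4, 9, 16, 25, 36 → 49.
For the third coordinate, each term is the sum of the two before it: 3, 2, 5, 7, 12, 19 → 31.
Combining the parts gives (l; 49; 31).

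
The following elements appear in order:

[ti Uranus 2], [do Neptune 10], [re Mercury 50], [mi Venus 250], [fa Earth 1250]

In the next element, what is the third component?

Third component: ×5 each step, so 2, 10, 50, 250, 1250 → 6250.

6250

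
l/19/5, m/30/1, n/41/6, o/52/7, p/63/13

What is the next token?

Letter goes l, m, n, o, p → q (letters move forward 1 place in the alphabet).
Second component: +11 each step; 19, 30, 41, 52, 63 → 74.
Third component goes 5, 1, 6, 7, 13 → 20 (each term is the sum of the two before it).
So the next token is q/74/20.

q/74/20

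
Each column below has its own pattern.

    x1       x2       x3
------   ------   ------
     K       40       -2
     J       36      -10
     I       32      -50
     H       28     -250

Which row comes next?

G  24  -1250

Column x1: K, J, I, H → G (letters move back 1 place in the alphabet).
Column x2: −4 each step, so 40, 36, 32, 28 → 24.
Column x3: -2, -10, -50, -250 → -1250 (×5 each step).
So the next row is G  24  -1250.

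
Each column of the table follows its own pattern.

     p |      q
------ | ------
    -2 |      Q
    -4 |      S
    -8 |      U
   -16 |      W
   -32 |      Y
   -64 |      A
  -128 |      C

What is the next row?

Column p: ×2 each step; -2, -4, -8, -16, -32, -64, -128 → -256.
Column q: letters move forward 2 places in the alphabet, wrapping Z→A; Q, S, U, W, Y, A, C → E.
Combining the parts gives -256  E.

-256  E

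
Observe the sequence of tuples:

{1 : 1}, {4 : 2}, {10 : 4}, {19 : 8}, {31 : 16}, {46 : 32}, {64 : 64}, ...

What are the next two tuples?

First value — differences are 3, 6, 9, … (increasing by 3 each time): 1, 4, 10, 19, 31, 46, 64 → 85 → 109.
Second value: ×2 each step, so 1, 2, 4, 8, 16, 32, 64 → 128 → 256.
So the next two tuples are {85 : 128} and {109 : 256}.

{85 : 128}, {109 : 256}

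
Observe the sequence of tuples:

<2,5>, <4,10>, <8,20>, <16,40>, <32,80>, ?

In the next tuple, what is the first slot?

First slot: ×2 each step, so 2, 4, 8, 16, 32 → 64.

64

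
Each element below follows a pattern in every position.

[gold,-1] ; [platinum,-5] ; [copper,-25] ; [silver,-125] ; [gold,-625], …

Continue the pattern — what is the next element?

[platinum,-3125]

Metal goes gold, platinum, copper, silver, gold → platinum (repeats gold → platinum → copper → silver).
Second value: ×5 each step; -1, -5, -25, -125, -625 → -3125.
Combining the parts gives [platinum,-3125].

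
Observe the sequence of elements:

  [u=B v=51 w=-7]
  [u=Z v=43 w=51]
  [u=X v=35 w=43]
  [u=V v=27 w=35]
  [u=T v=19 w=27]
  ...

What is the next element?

[u=R v=11 w=19]

U — letters move back 2 places in the alphabet, wrapping A→Z: B, Z, X, V, T → R.
V: −8 each step, so 51, 43, 35, 27, 19 → 11.
For the w, always the previous value of the v: -7, 51, 43, 35, 27 → 19.
So the next element is [u=R v=11 w=19].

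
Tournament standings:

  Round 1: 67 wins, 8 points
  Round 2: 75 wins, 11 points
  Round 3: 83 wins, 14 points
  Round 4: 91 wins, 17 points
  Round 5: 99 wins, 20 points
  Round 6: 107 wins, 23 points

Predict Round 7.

115 wins, 26 points

Wins: 67, 75, 83, 91, 99, 107 → 115 (+8 each step).
Points — +3 each step: 8, 11, 14, 17, 20, 23 → 26.
So the next row is 115 wins, 26 points.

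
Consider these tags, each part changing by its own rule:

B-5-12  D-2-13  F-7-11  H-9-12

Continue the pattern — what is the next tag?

Letter goes B, D, F, H → J (letters move forward 2 places in the alphabet).
Second component — each term is the sum of the two before it: 5, 2, 7, 9 → 16.
Third component: alternating steps +1, −2, +1, −2, …, so 12, 13, 11, 12 → 10.
So the next tag is J-16-10.

J-16-10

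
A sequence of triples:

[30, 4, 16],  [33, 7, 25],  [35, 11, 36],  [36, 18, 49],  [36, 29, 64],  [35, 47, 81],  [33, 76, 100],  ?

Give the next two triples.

[30, 123, 121], [26, 199, 144]

First value: 30, 33, 35, 36, 36, 35, 33 → 30 → 26 (differences are 3, 2, 1, … (decreasing by 1 each time)).
Second value: each term is the sum of the two before it; 4, 7, 11, 18, 29, 47, 76 → 123 → 199.
Third value goes 16, 25, 36, 49, 64, 81, 100 → 121 → 144 (perfect squares: 4², 5², 6², …).
Putting the parts together: [30, 123, 121] and then [26, 199, 144].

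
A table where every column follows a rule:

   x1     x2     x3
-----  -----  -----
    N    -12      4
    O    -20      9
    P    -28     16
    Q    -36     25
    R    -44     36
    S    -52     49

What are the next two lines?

Column x1: letters move forward 1 place in the alphabet; N, O, P, Q, R, S → T → U.
Column x2 — −8 each step: -12, -20, -28, -36, -44, -52 → -60 → -68.
Column x3 goes 4, 9, 16, 25, 36, 49 → 64 → 81 (perfect squares: 2², 3², 4², …).
So the next two lines are T  -60  64 and U  -68  81.

T  -60  64; U  -68  81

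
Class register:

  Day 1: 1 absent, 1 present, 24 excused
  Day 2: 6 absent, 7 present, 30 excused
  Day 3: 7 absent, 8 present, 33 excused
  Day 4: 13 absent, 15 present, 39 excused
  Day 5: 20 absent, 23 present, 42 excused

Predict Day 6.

Absent — each term is the sum of the two before it: 1, 6, 7, 13, 20 → 33.
Present: each term is the sum of the two before it, so 1, 7, 8, 15, 23 → 38.
Excused: alternating steps +6, +3, +6, +3, …, so 24, 30, 33, 39, 42 → 48.
Putting it together: 33 absent, 38 present, 48 excused.

33 absent, 38 present, 48 excused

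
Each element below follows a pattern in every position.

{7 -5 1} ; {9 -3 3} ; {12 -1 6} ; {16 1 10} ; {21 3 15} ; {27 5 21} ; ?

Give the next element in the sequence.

{34 7 28}

First component: differences are 2, 3, 4, … (increasing by 1 each time), so 7, 9, 12, 16, 21, 27 → 34.
Second component: +2 each step; -5, -3, -1, 1, 3, 5 → 7.
Third component: always 6 less than the first component, so 1, 3, 6, 10, 15, 21 → 28.
Combining the parts gives {34 7 28}.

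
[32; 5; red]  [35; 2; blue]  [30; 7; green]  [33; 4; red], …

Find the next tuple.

First slot: 32, 35, 30, 33 → 28 (alternating steps +3, −5, +3, −5, …).
For the second slot, together with the first slot always sums to 37: 5, 2, 7, 4 → 9.
For the colour, repeats red → blue → green: red, blue, green, red → blue.
So the next tuple is [28; 9; blue].

[28; 9; blue]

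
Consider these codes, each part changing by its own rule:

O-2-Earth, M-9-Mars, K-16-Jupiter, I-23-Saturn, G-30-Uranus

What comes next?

For the letter, letters move back 2 places in the alphabet: O, M, K, I, G → E.
Second component — +7 each step: 2, 9, 16, 23, 30 → 37.
For the planet, runs through the planets Mercury→Neptune: Earth, Mars, Jupiter, Saturn, Uranus → Neptune.
Combining the parts gives E-37-Neptune.

E-37-Neptune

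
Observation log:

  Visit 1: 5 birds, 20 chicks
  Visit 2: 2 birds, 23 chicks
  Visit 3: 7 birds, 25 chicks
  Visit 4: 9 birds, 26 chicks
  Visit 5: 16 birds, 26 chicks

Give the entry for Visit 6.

Birds: each term is the sum of the two before it, so 5, 2, 7, 9, 16 → 25.
For the chicks, differences are 3, 2, 1, … (decreasing by 1 each time): 20, 23, 25, 26, 26 → 25.
Combining the parts gives 25 birds, 25 chicks.

25 birds, 25 chicks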